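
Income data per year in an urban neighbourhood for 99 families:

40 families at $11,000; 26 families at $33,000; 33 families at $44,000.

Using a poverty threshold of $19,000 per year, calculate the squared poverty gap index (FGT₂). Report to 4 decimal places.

Below the line: 40×$11,000 (q = 40 of N = 99).
Gap ratios (z−y)/z: (19000−11000)/19000 = 0.4211 (×40).
Squared: 0.1773 (×40).
Sum = 7.091413; P₂ = 7.091413 / 99 = 0.0716.

0.0716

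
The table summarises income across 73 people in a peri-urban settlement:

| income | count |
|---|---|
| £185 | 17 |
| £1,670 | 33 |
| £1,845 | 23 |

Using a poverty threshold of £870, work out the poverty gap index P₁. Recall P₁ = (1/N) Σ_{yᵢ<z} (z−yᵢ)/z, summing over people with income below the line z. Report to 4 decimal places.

Below z: 17×£185 (q = 17 of N = 73).
Gap ratios (z−y)/z: (870−185)/870 = 0.7874 (×17).
Σ = 13.385057. Dividing by the full population N = 73 gives P₁ = 0.1834.

0.1834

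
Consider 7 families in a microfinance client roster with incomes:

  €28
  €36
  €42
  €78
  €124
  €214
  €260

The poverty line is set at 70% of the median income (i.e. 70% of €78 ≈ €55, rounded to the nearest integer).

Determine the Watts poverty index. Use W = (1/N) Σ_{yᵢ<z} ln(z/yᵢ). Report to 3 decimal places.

0.196

Below z: €28, €36, €42 (q = 3 of N = 7).
ln(z/y) terms: ln(55/28) = 0.6751; ln(55/36) = 0.4238; ln(55/42) = 0.2697.
W = 1.368606 / 7 = 0.196.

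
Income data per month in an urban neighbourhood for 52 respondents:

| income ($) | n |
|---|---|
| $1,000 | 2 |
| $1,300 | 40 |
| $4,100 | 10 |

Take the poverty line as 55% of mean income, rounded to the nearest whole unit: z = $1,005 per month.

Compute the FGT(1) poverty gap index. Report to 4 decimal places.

Poor units: 2×$1,000 (q = 2 of N = 52).
Gap ratios (z−y)/z: (1005−1000)/1005 = 0.0050 (×2).
Sum of shortfalls = 0.009950; P₁ averages over all N: 0.009950 / 52 = 0.0002.

0.0002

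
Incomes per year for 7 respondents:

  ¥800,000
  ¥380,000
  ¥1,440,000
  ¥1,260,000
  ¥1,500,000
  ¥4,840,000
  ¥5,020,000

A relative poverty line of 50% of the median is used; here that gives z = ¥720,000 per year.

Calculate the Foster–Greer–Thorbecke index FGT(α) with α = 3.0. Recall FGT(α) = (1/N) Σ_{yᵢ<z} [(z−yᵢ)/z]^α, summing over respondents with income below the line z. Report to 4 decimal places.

0.0150

Below the line: ¥380,000 (q = 1 of N = 7).
Normalized shortfalls: (720000−380000)/720000 = 0.4722.
Raised to α = 3.0: 0.10530.
Sum = 0.105303; FGT(3.0) = 0.105303 / 7 = 0.0150.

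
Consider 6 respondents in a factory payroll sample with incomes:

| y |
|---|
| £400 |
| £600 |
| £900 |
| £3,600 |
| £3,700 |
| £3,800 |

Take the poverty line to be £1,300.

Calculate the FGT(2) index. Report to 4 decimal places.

0.1440

Below z: £400, £600, £900 (q = 3 of N = 6).
Gap ratios (z−y)/z: (1300−400)/1300 = 0.6923; (1300−600)/1300 = 0.5385; (1300−900)/1300 = 0.3077.
Squared: 0.4793; 0.2899; 0.0947.
Sum = 0.863905; P₂ = 0.863905 / 6 = 0.1440.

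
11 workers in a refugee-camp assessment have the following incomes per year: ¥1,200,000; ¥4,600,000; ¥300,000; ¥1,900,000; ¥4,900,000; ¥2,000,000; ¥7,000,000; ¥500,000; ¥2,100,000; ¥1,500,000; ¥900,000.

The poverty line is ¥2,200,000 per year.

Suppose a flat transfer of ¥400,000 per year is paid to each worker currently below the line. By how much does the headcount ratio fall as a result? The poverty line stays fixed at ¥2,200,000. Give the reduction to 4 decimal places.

0.2727

Before: below the line — ¥300,000, ¥500,000, ¥900,000, ¥1,200,000, ¥1,500,000, ¥1,900,000, ¥2,000,000, ¥2,100,000; headcount ratio = 0.727273.
After the ¥400,000 transfer: below the line — ¥700,000, ¥900,000, ¥1,300,000, ¥1,600,000, ¥1,900,000; headcount ratio = 0.454545.
Reduction = 0.727273 − 0.454545 = 0.2727.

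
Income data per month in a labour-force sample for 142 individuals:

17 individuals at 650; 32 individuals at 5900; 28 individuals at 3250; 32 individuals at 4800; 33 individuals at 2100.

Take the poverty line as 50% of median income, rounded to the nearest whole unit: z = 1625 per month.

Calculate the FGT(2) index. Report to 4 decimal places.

0.0431

Poor units: 17×650 (q = 17 of N = 142).
Gap ratios (z−y)/z: (1625−650)/1625 = 0.6000 (×17).
Squared: 0.3600 (×17).
Sum = 6.120000; P₂ = 6.120000 / 142 = 0.0431.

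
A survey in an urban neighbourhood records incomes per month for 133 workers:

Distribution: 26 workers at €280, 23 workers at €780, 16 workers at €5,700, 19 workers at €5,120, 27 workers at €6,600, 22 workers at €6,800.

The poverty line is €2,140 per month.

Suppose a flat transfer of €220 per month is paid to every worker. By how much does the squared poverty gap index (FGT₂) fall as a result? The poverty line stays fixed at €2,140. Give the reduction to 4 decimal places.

0.0536

Before: below the line — 26×€280, 23×€780; squared poverty gap index (FGT₂) = 0.217523.
After the €220 transfer: below the line — 26×€500, 23×€1,000; squared poverty gap index (FGT₂) = 0.163885.
Reduction = 0.217523 − 0.163885 = 0.0536.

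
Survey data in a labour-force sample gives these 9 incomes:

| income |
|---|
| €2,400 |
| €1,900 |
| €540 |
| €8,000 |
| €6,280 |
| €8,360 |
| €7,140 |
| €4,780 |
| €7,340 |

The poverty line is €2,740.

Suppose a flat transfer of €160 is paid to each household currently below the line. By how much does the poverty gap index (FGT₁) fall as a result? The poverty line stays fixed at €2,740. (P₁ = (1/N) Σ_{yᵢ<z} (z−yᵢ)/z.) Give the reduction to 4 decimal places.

0.0195

Before: below the line — €540, €1,900, €2,400; poverty gap index (FGT₁) = 0.137064.
After the €160 transfer: below the line — €700, €2,060, €2,560; poverty gap index (FGT₁) = 0.117599.
Reduction = 0.137064 − 0.117599 = 0.0195.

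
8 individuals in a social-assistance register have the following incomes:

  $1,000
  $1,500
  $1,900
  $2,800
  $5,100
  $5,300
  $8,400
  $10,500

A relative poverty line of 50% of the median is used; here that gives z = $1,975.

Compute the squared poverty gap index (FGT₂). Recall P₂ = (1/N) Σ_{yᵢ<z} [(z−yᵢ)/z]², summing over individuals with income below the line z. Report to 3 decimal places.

Below the line: $1,000, $1,500, $1,900 (q = 3 of N = 8).
Normalized shortfalls: (1975−1000)/1975 = 0.4937; (1975−1500)/1975 = 0.2405; (1975−1900)/1975 = 0.0380.
Squared: 0.2437; 0.0578; 0.0014.
Sum = 0.302996; P₂ = 0.302996 / 8 = 0.038.

0.038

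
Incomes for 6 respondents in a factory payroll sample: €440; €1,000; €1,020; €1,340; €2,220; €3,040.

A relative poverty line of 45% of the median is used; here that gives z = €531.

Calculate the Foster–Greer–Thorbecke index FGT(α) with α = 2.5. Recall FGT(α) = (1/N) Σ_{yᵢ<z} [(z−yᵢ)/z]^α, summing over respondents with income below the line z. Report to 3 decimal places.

Below the line: €440 (q = 1 of N = 6).
Relative gaps: (531−440)/531 = 0.1714.
Raised to α = 2.5: 0.01216.
Sum = 0.012158; FGT(2.5) = 0.012158 / 6 = 0.002.

0.002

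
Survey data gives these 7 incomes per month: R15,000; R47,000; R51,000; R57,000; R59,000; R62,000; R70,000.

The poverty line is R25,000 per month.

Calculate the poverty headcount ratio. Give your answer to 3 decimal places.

1 of the 7 workers have income below R25,000.
H = 1/7 = 0.143.

0.143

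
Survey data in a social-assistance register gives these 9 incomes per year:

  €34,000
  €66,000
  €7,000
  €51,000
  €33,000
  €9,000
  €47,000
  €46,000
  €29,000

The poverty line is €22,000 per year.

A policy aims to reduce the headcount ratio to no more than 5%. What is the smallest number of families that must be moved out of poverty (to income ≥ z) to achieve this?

2 of the 9 families are poor, so H = 2/9 = 0.222.
A headcount ratio of at most 5% allows at most ⌊0.05 × 9⌋ = 0 poor families.
So at least 2 − 0 = 2 must be lifted.

2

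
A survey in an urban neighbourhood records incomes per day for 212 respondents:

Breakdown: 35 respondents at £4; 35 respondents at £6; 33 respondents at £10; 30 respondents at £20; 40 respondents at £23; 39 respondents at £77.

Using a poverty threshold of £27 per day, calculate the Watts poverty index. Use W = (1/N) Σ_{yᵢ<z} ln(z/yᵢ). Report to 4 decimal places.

Below z: 35×£4, 35×£6, 33×£10, 30×£20, 40×£23 (q = 173 of N = 212).
ln(z/y) terms: ln(27/4) = 1.9095 (×35); ln(27/6) = 1.5041 (×35); ln(27/10) = 0.9933 (×33); ln(27/20) = 0.3001 (×30); ln(27/23) = 0.1603 (×40).
W = 167.670849 / 212 = 0.7909.

0.7909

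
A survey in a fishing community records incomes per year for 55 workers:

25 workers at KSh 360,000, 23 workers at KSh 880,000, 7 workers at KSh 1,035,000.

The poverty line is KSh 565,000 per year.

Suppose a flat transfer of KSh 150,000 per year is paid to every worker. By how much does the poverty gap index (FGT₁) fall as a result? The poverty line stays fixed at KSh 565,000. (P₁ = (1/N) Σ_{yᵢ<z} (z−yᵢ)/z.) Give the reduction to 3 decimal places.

Before: below the line — 25×KSh 360,000; poverty gap index (FGT₁) = 0.16492.
After the KSh 150,000 transfer: below the line — 25×KSh 510,000; poverty gap index (FGT₁) = 0.04425.
Reduction = 0.16492 − 0.04425 = 0.121.

0.121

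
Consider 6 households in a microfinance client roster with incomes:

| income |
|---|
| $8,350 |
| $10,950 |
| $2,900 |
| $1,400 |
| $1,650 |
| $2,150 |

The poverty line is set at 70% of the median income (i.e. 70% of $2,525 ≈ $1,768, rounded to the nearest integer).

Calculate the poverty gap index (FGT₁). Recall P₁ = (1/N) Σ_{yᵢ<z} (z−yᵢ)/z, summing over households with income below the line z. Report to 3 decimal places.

0.046

Below the line: $1,400, $1,650 (q = 2 of N = 6).
Normalized shortfalls: (1768−1400)/1768 = 0.2081; (1768−1650)/1768 = 0.0667.
Σ = 0.274887. Dividing by the full population N = 6 gives P₁ = 0.046.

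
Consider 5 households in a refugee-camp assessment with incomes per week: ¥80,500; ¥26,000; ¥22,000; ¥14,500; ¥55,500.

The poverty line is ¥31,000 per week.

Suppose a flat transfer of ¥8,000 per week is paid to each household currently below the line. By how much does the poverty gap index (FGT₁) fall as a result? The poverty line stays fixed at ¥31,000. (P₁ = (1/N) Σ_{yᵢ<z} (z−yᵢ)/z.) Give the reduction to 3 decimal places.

Before: below the line — ¥14,500, ¥22,000, ¥26,000; poverty gap index (FGT₁) = 0.19677.
After the ¥8,000 transfer: below the line — ¥22,500, ¥30,000; poverty gap index (FGT₁) = 0.06129.
Reduction = 0.19677 − 0.06129 = 0.135.

0.135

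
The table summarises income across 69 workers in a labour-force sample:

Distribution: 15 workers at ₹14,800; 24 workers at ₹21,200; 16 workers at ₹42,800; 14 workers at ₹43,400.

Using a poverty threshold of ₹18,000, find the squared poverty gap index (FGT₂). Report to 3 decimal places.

0.007

Below z: 15×₹14,800 (q = 15 of N = 69).
Normalized shortfalls: (18000−14800)/18000 = 0.1778 (×15).
Squared: 0.0316 (×15).
Sum = 0.474074; P₂ = 0.474074 / 69 = 0.007.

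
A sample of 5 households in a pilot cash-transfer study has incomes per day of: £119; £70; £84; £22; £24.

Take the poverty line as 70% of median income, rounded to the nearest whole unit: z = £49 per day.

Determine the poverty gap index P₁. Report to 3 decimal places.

0.212

Poor units: £22, £24 (q = 2 of N = 5).
Relative gaps: (49−22)/49 = 0.5510; (49−24)/49 = 0.5102.
Σ = 1.061224. Dividing by the full population N = 5 gives P₁ = 0.212.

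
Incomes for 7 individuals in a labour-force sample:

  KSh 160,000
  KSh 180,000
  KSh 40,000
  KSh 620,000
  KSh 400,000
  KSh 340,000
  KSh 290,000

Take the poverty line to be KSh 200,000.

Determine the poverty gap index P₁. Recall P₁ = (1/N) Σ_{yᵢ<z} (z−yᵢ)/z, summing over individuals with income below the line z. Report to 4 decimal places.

0.1571

Below the line: KSh 40,000, KSh 160,000, KSh 180,000 (q = 3 of N = 7).
Relative gaps: (200000−40000)/200000 = 0.8000; (200000−160000)/200000 = 0.2000; (200000−180000)/200000 = 0.1000.
Σ = 1.100000. Dividing by the full population N = 7 gives P₁ = 0.1571.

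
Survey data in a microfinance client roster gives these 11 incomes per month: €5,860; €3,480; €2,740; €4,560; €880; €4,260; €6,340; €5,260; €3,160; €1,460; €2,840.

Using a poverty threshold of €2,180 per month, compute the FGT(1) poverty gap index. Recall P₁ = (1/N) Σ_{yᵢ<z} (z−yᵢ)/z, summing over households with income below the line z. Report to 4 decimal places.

Below z: €880, €1,460 (q = 2 of N = 11).
Gap ratios (z−y)/z: (2180−880)/2180 = 0.5963; (2180−1460)/2180 = 0.3303.
Σ = 0.926606. Dividing by the full population N = 11 gives P₁ = 0.0842.

0.0842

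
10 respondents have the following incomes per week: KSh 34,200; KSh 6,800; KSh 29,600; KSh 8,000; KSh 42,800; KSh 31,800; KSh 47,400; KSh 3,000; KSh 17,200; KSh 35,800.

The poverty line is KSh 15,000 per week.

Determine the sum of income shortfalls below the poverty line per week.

Poor units: KSh 3,000, KSh 6,800, KSh 8,000 (q = 3 of N = 10).
Individual gaps: 15000−3000 = 12000; 15000−6800 = 8200; 15000−8000 = 7000.
Aggregate gap = KSh 27,200.

KSh 27,200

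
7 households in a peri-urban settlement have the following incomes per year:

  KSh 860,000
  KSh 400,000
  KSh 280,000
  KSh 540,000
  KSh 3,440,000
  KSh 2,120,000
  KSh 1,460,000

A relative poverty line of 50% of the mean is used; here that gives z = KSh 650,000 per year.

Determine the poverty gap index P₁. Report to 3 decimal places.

Poor units: KSh 280,000, KSh 400,000, KSh 540,000 (q = 3 of N = 7).
Relative gaps: (650000−280000)/650000 = 0.5692; (650000−400000)/650000 = 0.3846; (650000−540000)/650000 = 0.1692.
Σ = 1.123077. Dividing by the full population N = 7 gives P₁ = 0.160.

0.160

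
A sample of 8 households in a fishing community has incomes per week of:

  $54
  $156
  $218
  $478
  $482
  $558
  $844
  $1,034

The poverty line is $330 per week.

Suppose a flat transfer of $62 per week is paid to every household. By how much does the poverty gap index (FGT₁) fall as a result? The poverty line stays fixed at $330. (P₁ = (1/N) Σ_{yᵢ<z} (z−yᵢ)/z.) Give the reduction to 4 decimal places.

0.0705

Before: below the line — $54, $156, $218; poverty gap index (FGT₁) = 0.212879.
After the $62 transfer: below the line — $116, $218, $280; poverty gap index (FGT₁) = 0.142424.
Reduction = 0.212879 − 0.142424 = 0.0705.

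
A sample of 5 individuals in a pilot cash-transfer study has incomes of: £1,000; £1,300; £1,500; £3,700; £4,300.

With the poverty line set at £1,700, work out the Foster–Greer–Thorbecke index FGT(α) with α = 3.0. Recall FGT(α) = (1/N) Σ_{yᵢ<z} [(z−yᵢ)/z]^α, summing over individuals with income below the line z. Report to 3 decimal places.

Below z: £1,000, £1,300, £1,500 (q = 3 of N = 5).
Relative gaps: (1700−1000)/1700 = 0.4118; (1700−1300)/1700 = 0.2353; (1700−1500)/1700 = 0.1176.
Raised to α = 3.0: 0.06981; 0.01303; 0.00163.
Sum = 0.084470; FGT(3.0) = 0.084470 / 5 = 0.017.

0.017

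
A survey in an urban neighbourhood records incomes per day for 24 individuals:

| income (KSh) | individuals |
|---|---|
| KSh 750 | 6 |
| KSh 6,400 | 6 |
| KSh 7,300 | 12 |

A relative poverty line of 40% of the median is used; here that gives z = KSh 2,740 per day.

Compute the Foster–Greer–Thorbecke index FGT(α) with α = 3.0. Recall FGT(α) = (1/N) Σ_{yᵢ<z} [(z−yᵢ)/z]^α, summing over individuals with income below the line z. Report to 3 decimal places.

Below the line: 6×KSh 750 (q = 6 of N = 24).
Normalized shortfalls: (2740−750)/2740 = 0.7263 (×6).
Raised to α = 3.0: 0.38310 (×6).
Sum = 2.298576; FGT(3.0) = 2.298576 / 24 = 0.096.

0.096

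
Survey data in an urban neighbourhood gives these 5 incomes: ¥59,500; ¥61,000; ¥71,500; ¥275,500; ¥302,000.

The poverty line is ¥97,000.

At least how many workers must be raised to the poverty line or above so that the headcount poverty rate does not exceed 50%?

1

3 of the 5 workers are poor, so H = 3/5 = 0.600.
A headcount ratio of at most 50% allows at most ⌊0.50 × 5⌋ = 2 poor workers.
So at least 3 − 2 = 1 must be lifted.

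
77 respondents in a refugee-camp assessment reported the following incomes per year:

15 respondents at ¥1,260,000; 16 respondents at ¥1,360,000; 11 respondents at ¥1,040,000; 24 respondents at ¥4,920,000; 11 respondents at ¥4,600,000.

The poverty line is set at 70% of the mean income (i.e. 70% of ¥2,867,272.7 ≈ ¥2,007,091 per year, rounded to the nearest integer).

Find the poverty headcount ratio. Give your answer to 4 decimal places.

42 of the 77 respondents have income below ¥2,007,091.
H = 42/77 = 0.5455.

0.5455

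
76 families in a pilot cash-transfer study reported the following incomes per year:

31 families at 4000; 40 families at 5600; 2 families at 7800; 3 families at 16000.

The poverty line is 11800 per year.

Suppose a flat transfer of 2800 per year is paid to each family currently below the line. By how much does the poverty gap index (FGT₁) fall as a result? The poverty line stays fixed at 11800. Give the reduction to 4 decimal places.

Before: below the line — 31×4000, 40×5600, 2×7800; poverty gap index (FGT₁) = 0.555085.
After the 2800 transfer: below the line — 31×6800, 40×8400, 2×10600; poverty gap index (FGT₁) = 0.327163.
Reduction = 0.555085 − 0.327163 = 0.2279.

0.2279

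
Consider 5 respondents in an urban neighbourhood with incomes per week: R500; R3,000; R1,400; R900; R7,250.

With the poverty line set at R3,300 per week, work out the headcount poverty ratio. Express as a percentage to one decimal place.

80.0%

4 of the 5 respondents have income below R3,300.
H = 4/5 = 80.0%.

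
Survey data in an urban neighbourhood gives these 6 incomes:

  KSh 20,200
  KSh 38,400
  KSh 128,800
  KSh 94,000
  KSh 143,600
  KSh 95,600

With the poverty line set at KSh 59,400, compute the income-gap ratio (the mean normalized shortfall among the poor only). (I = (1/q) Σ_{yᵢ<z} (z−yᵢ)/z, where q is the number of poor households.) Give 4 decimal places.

0.5067

Below the line: KSh 20,200, KSh 38,400 (q = 2 of N = 6).
Relative gaps: 0.6599, 0.3535; sum = 1.013468.
The income-gap ratio divides by q (the poor only): 1.013468 / 2 = 0.5067.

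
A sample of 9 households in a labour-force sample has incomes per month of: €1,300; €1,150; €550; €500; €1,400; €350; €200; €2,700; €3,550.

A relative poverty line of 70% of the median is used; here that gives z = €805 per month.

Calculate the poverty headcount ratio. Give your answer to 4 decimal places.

4 of the 9 households have income below €805.
H = 4/9 = 0.4444.

0.4444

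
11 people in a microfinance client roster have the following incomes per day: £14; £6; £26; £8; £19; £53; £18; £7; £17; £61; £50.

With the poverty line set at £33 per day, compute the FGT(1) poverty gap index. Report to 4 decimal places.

Below the line: £6, £7, £8, £14, £17, £18, £19, £26 (q = 8 of N = 11).
Relative gaps: (33−6)/33 = 0.8182; (33−7)/33 = 0.7879; (33−8)/33 = 0.7576; (33−14)/33 = 0.5758; (33−17)/33 = 0.4848; (33−18)/33 = 0.4545; (33−19)/33 = 0.4242; (33−26)/33 = 0.2121.
Sum of shortfalls = 4.515152; P₁ averages over all N: 4.515152 / 11 = 0.4105.

0.4105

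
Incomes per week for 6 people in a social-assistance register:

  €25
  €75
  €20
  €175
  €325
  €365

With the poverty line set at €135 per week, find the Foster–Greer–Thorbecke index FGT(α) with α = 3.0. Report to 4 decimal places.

Incomes under z: €20, €25, €75 (q = 3 of N = 6).
Normalized shortfalls: (135−20)/135 = 0.8519; (135−25)/135 = 0.8148; (135−75)/135 = 0.4444.
Raised to α = 3.0: 0.61815; 0.54097; 0.08779.
Sum = 1.246914; FGT(3.0) = 1.246914 / 6 = 0.2078.

0.2078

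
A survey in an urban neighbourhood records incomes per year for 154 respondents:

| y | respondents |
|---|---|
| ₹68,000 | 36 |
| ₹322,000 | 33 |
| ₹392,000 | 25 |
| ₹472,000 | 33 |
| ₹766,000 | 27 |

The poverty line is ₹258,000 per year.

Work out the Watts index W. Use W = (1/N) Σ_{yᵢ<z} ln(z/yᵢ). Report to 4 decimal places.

Below the line: 36×₹68,000 (q = 36 of N = 154).
Log gaps: ln(258000/68000) = 1.3335 (×36).
W = 48.004268 / 154 = 0.3117.

0.3117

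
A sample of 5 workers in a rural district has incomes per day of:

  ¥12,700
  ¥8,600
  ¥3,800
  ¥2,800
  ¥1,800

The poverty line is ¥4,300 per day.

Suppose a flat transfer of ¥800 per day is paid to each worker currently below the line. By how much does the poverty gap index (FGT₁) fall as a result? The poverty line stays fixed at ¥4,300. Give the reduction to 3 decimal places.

0.098

Before: below the line — ¥1,800, ¥2,800, ¥3,800; poverty gap index (FGT₁) = 0.20930.
After the ¥800 transfer: below the line — ¥2,600, ¥3,600; poverty gap index (FGT₁) = 0.11163.
Reduction = 0.20930 − 0.11163 = 0.098.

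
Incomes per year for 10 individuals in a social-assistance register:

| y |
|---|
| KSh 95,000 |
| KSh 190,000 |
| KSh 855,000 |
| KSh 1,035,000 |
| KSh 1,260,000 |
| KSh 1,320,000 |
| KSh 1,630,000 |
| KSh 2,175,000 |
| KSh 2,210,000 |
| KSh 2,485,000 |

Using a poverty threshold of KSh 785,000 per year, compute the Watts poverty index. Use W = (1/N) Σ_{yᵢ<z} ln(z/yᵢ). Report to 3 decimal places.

Below the line: KSh 95,000, KSh 190,000 (q = 2 of N = 10).
Log shortfalls: ln(785000/95000) = 2.1118; ln(785000/190000) = 1.4187.
W = 3.530466 / 10 = 0.353.

0.353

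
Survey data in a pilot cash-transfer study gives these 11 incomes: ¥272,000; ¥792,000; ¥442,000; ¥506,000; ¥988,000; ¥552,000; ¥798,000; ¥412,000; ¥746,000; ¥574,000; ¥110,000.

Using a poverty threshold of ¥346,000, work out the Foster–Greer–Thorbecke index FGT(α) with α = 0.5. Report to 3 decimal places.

Incomes under z: ¥110,000, ¥272,000 (q = 2 of N = 11).
Relative gaps: (346000−110000)/346000 = 0.6821; (346000−272000)/346000 = 0.2139.
Raised to α = 0.5: 0.82588; 0.46246.
Sum = 1.288346; FGT(0.5) = 1.288346 / 11 = 0.117.

0.117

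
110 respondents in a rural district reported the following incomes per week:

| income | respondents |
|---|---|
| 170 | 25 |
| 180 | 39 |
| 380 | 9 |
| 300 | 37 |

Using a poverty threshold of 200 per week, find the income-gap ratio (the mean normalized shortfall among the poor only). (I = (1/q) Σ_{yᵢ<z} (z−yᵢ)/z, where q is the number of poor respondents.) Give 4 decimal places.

Incomes under z: 25×170, 39×180 (q = 64 of N = 110).
Relative gaps: 0.1500 (×25), 0.1000 (×39); sum = 7.650000.
I averages over the q = 64 poor units only: 7.650000 / 64 = 0.1195.

0.1195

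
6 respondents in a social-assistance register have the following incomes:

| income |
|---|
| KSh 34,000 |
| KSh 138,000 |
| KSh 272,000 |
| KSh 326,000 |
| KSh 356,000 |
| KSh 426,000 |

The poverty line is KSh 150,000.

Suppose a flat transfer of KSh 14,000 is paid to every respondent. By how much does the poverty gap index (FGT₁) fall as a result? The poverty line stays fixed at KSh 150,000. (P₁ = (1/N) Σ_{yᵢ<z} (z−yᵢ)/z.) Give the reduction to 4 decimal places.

0.0289

Before: below the line — KSh 34,000, KSh 138,000; poverty gap index (FGT₁) = 0.142222.
After the KSh 14,000 transfer: below the line — KSh 48,000; poverty gap index (FGT₁) = 0.113333.
Reduction = 0.142222 − 0.113333 = 0.0289.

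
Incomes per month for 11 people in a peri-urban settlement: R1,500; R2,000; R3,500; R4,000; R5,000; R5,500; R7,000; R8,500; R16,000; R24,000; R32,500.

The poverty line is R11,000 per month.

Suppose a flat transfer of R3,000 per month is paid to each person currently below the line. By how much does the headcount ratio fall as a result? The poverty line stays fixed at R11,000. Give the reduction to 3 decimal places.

Before: below the line — R1,500, R2,000, R3,500, R4,000, R5,000, R5,500, R7,000, R8,500; headcount ratio = 0.72727.
After the R3,000 transfer: below the line — R4,500, R5,000, R6,500, R7,000, R8,000, R8,500, R10,000; headcount ratio = 0.63636.
Reduction = 0.72727 − 0.63636 = 0.091.

0.091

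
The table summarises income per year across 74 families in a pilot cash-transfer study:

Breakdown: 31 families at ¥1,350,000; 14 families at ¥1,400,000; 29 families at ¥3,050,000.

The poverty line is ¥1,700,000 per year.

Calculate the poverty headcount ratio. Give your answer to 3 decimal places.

0.608

45 of the 74 families have income below ¥1,700,000.
H = 45/74 = 0.608.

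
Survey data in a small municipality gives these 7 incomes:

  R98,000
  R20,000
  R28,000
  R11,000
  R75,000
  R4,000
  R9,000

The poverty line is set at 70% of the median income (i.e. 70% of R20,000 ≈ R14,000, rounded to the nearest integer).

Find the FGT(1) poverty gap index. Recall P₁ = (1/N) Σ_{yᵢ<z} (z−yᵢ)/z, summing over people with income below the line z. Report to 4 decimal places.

0.1837

Below z: R4,000, R9,000, R11,000 (q = 3 of N = 7).
Normalized shortfalls: (14000−4000)/14000 = 0.7143; (14000−9000)/14000 = 0.3571; (14000−11000)/14000 = 0.2143.
Σ = 1.285714. Dividing by the full population N = 7 gives P₁ = 0.1837.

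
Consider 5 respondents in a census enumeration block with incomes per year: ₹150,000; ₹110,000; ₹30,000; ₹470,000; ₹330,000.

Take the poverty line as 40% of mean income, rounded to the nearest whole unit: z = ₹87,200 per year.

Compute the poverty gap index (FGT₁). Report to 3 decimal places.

0.131

Incomes under z: ₹30,000 (q = 1 of N = 5).
Normalized shortfalls: (87200−30000)/87200 = 0.6560.
Sum of shortfalls = 0.655963; P₁ averages over all N: 0.655963 / 5 = 0.131.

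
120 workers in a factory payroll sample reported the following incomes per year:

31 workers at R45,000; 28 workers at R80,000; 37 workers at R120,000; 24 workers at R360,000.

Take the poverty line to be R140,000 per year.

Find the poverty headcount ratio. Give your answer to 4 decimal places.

96 of the 120 workers have income below R140,000.
H = 96/120 = 0.8000.

0.8000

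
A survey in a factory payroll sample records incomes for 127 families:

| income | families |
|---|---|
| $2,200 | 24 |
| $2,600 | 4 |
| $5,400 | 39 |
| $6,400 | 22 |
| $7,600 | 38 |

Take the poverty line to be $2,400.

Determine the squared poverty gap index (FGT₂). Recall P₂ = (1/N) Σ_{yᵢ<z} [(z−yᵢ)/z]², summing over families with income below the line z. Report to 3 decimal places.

Incomes under z: 24×$2,200 (q = 24 of N = 127).
Gap ratios (z−y)/z: (2400−2200)/2400 = 0.0833 (×24).
Squared: 0.0069 (×24).
Sum = 0.166667; P₂ = 0.166667 / 127 = 0.001.

0.001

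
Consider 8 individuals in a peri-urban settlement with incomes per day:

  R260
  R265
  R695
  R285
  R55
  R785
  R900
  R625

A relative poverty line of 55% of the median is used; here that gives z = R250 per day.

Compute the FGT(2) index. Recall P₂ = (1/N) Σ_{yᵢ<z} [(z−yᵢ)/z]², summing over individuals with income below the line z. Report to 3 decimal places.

Incomes under z: R55 (q = 1 of N = 8).
Gap ratios (z−y)/z: (250−55)/250 = 0.7800.
Squared: 0.6084.
Sum = 0.608400; P₂ = 0.608400 / 8 = 0.076.

0.076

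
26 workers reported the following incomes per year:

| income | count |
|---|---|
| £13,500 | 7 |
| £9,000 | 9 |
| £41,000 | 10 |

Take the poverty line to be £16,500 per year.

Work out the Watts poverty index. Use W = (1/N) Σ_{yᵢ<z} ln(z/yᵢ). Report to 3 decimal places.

0.264

Below z: 9×£9,000, 7×£13,500 (q = 16 of N = 26).
ln(z/y) terms: ln(16500/9000) = 0.6061 (×9); ln(16500/13500) = 0.2007 (×7).
W = 6.859917 / 26 = 0.264.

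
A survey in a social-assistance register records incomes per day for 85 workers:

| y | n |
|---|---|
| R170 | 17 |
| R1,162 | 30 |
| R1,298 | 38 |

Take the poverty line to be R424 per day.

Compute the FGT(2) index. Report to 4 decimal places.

Incomes under z: 17×R170 (q = 17 of N = 85).
Relative gaps: (424−170)/424 = 0.5991 (×17).
Squared: 0.3589 (×17).
Sum = 6.100770; P₂ = 6.100770 / 85 = 0.0718.

0.0718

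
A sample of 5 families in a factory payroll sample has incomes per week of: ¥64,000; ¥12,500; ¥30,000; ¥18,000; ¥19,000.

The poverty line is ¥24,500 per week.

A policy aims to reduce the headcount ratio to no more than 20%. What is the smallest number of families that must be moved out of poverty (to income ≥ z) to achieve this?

2

3 of the 5 families are poor, so H = 3/5 = 0.600.
A headcount ratio of at most 20% allows at most ⌊0.20 × 5⌋ = 1 poor families.
So at least 3 − 1 = 2 must be lifted.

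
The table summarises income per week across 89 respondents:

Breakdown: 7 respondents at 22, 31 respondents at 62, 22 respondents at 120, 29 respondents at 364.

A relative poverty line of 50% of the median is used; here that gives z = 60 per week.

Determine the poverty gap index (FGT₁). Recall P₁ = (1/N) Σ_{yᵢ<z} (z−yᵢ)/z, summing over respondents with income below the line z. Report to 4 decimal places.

Incomes under z: 7×22 (q = 7 of N = 89).
Gap ratios (z−y)/z: (60−22)/60 = 0.6333 (×7).
Σ = 4.433333. Dividing by the full population N = 89 gives P₁ = 0.0498.

0.0498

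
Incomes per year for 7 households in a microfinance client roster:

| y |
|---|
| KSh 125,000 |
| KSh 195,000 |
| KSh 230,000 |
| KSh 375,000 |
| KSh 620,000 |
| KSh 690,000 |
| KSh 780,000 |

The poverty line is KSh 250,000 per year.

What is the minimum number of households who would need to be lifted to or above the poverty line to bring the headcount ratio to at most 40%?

3 of the 7 households are poor, so H = 3/7 = 0.429.
A headcount ratio of at most 40% allows at most ⌊0.40 × 7⌋ = 2 poor households.
So at least 3 − 2 = 1 must be lifted.

1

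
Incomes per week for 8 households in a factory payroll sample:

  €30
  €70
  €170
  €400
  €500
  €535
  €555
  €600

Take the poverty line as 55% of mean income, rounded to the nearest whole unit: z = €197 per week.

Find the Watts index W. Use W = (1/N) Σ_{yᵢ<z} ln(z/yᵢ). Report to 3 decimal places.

0.383

Incomes under z: €30, €70, €170 (q = 3 of N = 8).
Log gaps: ln(197/30) = 1.8820; ln(197/70) = 1.0347; ln(197/170) = 0.1474.
W = 3.064120 / 8 = 0.383.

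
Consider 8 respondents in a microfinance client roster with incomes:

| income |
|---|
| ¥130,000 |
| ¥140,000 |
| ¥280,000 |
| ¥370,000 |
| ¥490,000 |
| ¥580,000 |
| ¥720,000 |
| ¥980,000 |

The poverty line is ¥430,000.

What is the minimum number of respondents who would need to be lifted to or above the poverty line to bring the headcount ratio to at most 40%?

1

Currently q = 4 of N = 8 are below the line (H = 0.500).
A headcount ratio of at most 40% allows at most ⌊0.40 × 8⌋ = 3 poor respondents.
So at least 4 − 3 = 1 must be lifted.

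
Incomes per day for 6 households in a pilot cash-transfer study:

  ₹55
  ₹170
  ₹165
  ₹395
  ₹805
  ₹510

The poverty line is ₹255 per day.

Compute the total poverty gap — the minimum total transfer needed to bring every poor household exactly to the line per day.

Poor units: ₹55, ₹165, ₹170 (q = 3 of N = 6).
Individual gaps: 255−55 = 200; 255−165 = 90; 255−170 = 85.
Aggregate gap = ₹375.

₹375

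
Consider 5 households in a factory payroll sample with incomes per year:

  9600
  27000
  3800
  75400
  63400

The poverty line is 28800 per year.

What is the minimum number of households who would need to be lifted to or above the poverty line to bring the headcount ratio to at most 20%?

Currently q = 3 of N = 5 are below the line (H = 0.600).
A headcount ratio of at most 20% allows at most ⌊0.20 × 5⌋ = 1 poor households.
So at least 3 − 1 = 2 must be lifted.

2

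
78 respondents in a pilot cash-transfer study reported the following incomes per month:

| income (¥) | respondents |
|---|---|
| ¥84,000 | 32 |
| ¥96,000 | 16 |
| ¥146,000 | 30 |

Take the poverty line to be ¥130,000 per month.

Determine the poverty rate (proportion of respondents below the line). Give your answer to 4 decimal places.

48 of the 78 respondents have income below ¥130,000.
H = 48/78 = 0.6154.

0.6154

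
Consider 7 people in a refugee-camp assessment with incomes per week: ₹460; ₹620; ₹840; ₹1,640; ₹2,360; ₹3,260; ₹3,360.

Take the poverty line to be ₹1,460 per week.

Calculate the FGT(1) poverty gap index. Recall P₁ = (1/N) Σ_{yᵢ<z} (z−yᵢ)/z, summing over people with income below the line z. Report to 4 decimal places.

Below z: ₹460, ₹620, ₹840 (q = 3 of N = 7).
Shortfall ratios: (1460−460)/1460 = 0.6849; (1460−620)/1460 = 0.5753; (1460−840)/1460 = 0.4247.
Σ = 1.684932. Dividing by the full population N = 7 gives P₁ = 0.2407.

0.2407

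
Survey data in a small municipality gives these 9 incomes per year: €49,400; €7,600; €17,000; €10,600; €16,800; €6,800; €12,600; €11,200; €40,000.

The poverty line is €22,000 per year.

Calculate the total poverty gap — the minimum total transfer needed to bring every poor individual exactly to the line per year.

Below z: €6,800, €7,600, €10,600, €11,200, €12,600, €16,800, €17,000 (q = 7 of N = 9).
Individual gaps: 22000−6800 = 15200; 22000−7600 = 14400; 22000−10600 = 11400; 22000−11200 = 10800; 22000−12600 = 9400; 22000−16800 = 5200; 22000−17000 = 5000.
Aggregate gap = €71,400.

€71,400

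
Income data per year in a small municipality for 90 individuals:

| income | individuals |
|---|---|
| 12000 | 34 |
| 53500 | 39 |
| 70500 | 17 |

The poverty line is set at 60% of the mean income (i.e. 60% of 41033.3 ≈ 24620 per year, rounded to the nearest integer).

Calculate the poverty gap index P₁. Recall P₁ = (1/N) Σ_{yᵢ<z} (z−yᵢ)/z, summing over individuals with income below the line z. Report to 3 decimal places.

0.194

Incomes under z: 34×12000 (q = 34 of N = 90).
Gap ratios (z−y)/z: (24620−12000)/24620 = 0.5126 (×34).
Sum of shortfalls = 17.428107; P₁ averages over all N: 17.428107 / 90 = 0.194.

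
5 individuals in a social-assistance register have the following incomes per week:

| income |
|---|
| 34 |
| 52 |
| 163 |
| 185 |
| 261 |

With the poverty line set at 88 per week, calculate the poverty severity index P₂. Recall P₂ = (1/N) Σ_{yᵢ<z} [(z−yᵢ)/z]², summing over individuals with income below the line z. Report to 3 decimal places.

Poor units: 34, 52 (q = 2 of N = 5).
Shortfall ratios: (88−34)/88 = 0.6136; (88−52)/88 = 0.4091.
Squared: 0.3765; 0.1674.
Sum = 0.543905; P₂ = 0.543905 / 5 = 0.109.

0.109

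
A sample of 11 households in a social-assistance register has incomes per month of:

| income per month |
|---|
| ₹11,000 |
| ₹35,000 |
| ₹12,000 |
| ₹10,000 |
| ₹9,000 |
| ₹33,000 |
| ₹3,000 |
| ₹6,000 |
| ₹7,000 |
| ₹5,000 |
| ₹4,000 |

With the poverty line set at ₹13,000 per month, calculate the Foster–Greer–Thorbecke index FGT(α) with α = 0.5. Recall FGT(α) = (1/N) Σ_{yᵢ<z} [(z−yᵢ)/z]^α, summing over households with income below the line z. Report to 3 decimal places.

0.510

Below the line: ₹3,000, ₹4,000, ₹5,000, ₹6,000, ₹7,000, ₹9,000, ₹10,000, ₹11,000, ₹12,000 (q = 9 of N = 11).
Relative gaps: (13000−3000)/13000 = 0.7692; (13000−4000)/13000 = 0.6923; (13000−5000)/13000 = 0.6154; (13000−6000)/13000 = 0.5385; (13000−7000)/13000 = 0.4615; (13000−9000)/13000 = 0.3077; (13000−10000)/13000 = 0.2308; (13000−11000)/13000 = 0.1538; (13000−12000)/13000 = 0.0769.
Raised to α = 0.5: 0.87706; 0.83205; 0.78446; 0.73380; 0.67937; 0.55470; 0.48038; 0.39223; 0.27735.
Sum = 5.611405; FGT(0.5) = 5.611405 / 11 = 0.510.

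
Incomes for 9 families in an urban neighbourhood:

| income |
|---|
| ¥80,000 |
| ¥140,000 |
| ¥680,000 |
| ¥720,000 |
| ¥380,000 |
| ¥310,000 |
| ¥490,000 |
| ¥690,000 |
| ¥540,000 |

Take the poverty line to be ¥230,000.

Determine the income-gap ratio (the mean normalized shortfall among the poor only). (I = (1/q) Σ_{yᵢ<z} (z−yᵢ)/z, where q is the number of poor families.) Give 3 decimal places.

0.522

Below the line: ¥80,000, ¥140,000 (q = 2 of N = 9).
Shortfall ratios (z−y)/z: 0.6522, 0.3913; sum = 1.043478.
I averages over the q = 2 poor units only: 1.043478 / 2 = 0.522.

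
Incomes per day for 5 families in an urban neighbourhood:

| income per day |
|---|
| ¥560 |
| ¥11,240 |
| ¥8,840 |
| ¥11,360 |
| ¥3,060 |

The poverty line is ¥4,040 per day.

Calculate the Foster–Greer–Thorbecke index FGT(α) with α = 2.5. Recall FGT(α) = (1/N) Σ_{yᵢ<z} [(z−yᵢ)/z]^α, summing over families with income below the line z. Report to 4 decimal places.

Below z: ¥560, ¥3,060 (q = 2 of N = 5).
Shortfall ratios: (4040−560)/4040 = 0.8614; (4040−3060)/4040 = 0.2426.
Raised to α = 2.5: 0.68864; 0.02898.
Sum = 0.717625; FGT(2.5) = 0.717625 / 5 = 0.1435.

0.1435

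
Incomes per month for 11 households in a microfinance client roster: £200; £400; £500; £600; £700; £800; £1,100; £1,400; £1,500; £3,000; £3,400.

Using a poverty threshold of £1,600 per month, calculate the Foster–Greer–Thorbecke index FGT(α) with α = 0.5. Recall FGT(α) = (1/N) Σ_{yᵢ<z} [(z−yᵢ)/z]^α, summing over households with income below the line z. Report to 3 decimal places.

Below z: £200, £400, £500, £600, £700, £800, £1,100, £1,400, £1,500 (q = 9 of N = 11).
Gap ratios (z−y)/z: (1600−200)/1600 = 0.8750; (1600−400)/1600 = 0.7500; (1600−500)/1600 = 0.6875; (1600−600)/1600 = 0.6250; (1600−700)/1600 = 0.5625; (1600−800)/1600 = 0.5000; (1600−1100)/1600 = 0.3125; (1600−1400)/1600 = 0.1250; (1600−1500)/1600 = 0.0625.
Raised to α = 0.5: 0.93541; 0.86603; 0.82916; 0.79057; 0.75000; 0.70711; 0.55902; 0.35355; 0.25000.
Sum = 6.040843; FGT(0.5) = 6.040843 / 11 = 0.549.

0.549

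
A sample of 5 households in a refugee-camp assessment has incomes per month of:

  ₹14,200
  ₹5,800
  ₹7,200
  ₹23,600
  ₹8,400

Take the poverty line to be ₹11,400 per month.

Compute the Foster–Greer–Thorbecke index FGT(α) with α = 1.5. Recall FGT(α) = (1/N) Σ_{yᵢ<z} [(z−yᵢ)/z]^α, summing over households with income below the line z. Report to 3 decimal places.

0.141

Below the line: ₹5,800, ₹7,200, ₹8,400 (q = 3 of N = 5).
Gap ratios (z−y)/z: (11400−5800)/11400 = 0.4912; (11400−7200)/11400 = 0.3684; (11400−8400)/11400 = 0.2632.
Raised to α = 1.5: 0.34429; 0.22362; 0.13500.
Sum = 0.702911; FGT(1.5) = 0.702911 / 5 = 0.141.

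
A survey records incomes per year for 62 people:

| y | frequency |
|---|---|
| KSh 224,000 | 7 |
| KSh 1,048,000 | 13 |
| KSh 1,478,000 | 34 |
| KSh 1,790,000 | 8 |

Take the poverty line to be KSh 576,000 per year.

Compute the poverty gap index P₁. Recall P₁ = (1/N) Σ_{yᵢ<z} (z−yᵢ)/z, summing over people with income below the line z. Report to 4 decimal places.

0.0690

Poor units: 7×KSh 224,000 (q = 7 of N = 62).
Gap ratios (z−y)/z: (576000−224000)/576000 = 0.6111 (×7).
Σ = 4.277778. Dividing by the full population N = 62 gives P₁ = 0.0690.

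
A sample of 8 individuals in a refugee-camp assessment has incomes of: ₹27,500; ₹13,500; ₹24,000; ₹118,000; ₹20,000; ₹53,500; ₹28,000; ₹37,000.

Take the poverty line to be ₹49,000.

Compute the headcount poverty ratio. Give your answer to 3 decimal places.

6 of the 8 individuals have income below ₹49,000.
H = 6/8 = 0.750.

0.750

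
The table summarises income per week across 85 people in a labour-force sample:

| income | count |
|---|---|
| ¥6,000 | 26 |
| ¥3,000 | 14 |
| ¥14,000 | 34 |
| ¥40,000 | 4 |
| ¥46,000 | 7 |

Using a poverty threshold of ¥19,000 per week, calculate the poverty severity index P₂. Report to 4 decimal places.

Below z: 14×¥3,000, 26×¥6,000, 34×¥14,000 (q = 74 of N = 85).
Relative gaps: (19000−3000)/19000 = 0.8421 (×14); (19000−6000)/19000 = 0.6842 (×26); (19000−14000)/19000 = 0.2632 (×34).
Squared: 0.7091 (×14); 0.4681 (×26); 0.0693 (×34).
Sum = 24.454294; P₂ = 24.454294 / 85 = 0.2877.

0.2877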